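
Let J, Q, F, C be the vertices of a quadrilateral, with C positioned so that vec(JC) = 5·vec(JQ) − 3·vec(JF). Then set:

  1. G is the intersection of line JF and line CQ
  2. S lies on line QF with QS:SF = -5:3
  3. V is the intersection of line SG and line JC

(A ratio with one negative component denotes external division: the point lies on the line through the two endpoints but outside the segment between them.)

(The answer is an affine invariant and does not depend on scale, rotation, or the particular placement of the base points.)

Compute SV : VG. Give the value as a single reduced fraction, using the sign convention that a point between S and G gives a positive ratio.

Set J = (0, 0), Q = (1, 0), F = (0, 1), C = (5, -3); any affine frame gives the same invariant.
1. G is the intersection of line JF and line CQ ⇒ G = (0, 3/4)
2. S lies on line QF with QS:SF = -5:3 ⇒ S = (-3/2, 5/2)
3. V is the intersection of line SG and line JC ⇒ V = (45/34, -27/34)
V = S + t·(G−S) with t = 32/17, so SV:VG = t:(1−t) = 32/17:-15/17

SV:VG = -32/15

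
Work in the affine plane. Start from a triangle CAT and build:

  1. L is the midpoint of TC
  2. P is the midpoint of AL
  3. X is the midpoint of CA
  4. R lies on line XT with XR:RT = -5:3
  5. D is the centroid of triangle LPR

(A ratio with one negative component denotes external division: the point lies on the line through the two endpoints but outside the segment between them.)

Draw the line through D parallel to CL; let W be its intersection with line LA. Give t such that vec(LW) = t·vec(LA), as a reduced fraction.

t = -1/12

Set C = (0, 0), A = (1, 0), T = (0, 1); any affine frame gives the same invariant.
1. L is the midpoint of TC ⇒ L = (0, 1/2)
2. P is the midpoint of AL ⇒ P = (1/2, 1/4)
3. X is the midpoint of CA ⇒ X = (1/2, 0)
4. R lies on line XT with XR:RT = -5:3 ⇒ R = (-3/4, 5/2)
5. D is the centroid of triangle LPR ⇒ D = (-1/12, 13/12)
through D parallel to CL: direction (0, 1/2); meets LA at W = (-1/12, 13/24)
W = L + t·(A−L) with t = -1/12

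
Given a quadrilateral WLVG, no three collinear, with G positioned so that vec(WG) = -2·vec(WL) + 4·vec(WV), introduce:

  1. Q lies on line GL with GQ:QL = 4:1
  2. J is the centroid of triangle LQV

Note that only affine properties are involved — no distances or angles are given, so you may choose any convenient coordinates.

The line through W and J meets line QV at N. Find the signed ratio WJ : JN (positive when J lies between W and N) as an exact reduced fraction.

Assign W = (0, 0), L = (1, 0), V = (0, 1), G = (-2, 4) — the answer is frame-independent, so this choice is without loss of generality.
1. Q lies on line GL with GQ:QL = 4:1 ⇒ Q = (2/5, 4/5)
2. J is the centroid of triangle LQV ⇒ J = (7/15, 3/5)
line WJ meets QV at N = (14/25, 18/25)
J = W + t·(N−W) with t = 5/6, so WJ:JN = 5/6:1/6

WJ:JN = 5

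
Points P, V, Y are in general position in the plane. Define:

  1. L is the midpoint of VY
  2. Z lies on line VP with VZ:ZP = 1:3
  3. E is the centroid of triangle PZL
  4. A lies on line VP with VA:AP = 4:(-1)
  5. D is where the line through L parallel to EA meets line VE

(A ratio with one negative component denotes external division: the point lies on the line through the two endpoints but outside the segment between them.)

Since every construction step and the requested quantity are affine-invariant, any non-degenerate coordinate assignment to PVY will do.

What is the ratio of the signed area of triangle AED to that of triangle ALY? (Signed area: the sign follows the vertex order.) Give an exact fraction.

Choose coordinates P = (0, 0), V = (1, 0), Y = (0, 1).
1. L is the midpoint of VY ⇒ L = (1/2, 1/2)
2. Z lies on line VP with VZ:ZP = 1:3 ⇒ Z = (3/4, 0)
3. E is the centroid of triangle PZL ⇒ E = (5/12, 1/6)
4. A lies on line VP with VA:AP = 4:(-1) ⇒ A = (-1/3, 0)
5. D is where the line through L parallel to EA meets line VE ⇒ D = (-13/64, 11/32)
2·[AED] = 17/72, 2·[ALY] = 2/3
[AED]:[ALY] = 17/72:2/3 = 17/48

[AED]:[ALY] = 17/48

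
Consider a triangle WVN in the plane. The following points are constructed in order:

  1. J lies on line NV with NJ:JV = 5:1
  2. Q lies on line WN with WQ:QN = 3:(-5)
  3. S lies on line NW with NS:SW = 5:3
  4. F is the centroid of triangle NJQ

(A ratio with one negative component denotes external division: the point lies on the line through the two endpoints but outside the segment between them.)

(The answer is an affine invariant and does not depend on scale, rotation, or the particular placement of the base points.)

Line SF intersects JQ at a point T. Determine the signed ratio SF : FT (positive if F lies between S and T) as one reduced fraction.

Choose coordinates W = (0, 0), V = (1, 0), N = (0, 1).
1. J lies on line NV with NJ:JV = 5:1 ⇒ J = (5/6, 1/6)
2. Q lies on line WN with WQ:QN = 3:(-5) ⇒ Q = (0, -3/2)
3. S lies on line NW with NS:SW = 5:3 ⇒ S = (0, 3/8)
4. F is the centroid of triangle NJQ ⇒ F = (5/18, -1/9)
line SF meets JQ at T = (1/2, -1/2)
F = S + t·(T−S) with t = 5/9, so SF:FT = 5/9:4/9

SF:FT = 5/4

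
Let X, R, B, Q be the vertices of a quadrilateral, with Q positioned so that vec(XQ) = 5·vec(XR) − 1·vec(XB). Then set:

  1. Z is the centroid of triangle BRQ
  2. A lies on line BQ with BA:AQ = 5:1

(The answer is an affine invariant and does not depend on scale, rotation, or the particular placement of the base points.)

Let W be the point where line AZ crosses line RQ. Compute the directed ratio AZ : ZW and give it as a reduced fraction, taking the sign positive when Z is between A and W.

Work in coordinates with X = (0, 0), R = (1, 0), B = (0, 1), Q = (5, -1).
1. Z is the centroid of triangle BRQ ⇒ Z = (2, 0)
2. A lies on line BQ with BA:AQ = 5:1 ⇒ A = (25/6, -2/3)
line AZ meets RQ at W = (19/3, -4/3)
Z = A + t·(W−A) with t = -1, so AZ:ZW = -1:2

AZ:ZW = -1/2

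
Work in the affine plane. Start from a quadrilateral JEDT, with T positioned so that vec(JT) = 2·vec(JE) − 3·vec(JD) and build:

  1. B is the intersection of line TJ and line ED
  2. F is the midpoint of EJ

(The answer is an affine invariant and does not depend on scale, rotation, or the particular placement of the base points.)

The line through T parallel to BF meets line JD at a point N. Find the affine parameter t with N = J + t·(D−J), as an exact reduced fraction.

t = -3/5

Assign J = (0, 0), E = (1, 0), D = (0, 1), T = (2, -3) — the answer is frame-independent, so this choice is without loss of generality.
1. B is the intersection of line TJ and line ED ⇒ B = (-2, 3)
2. F is the midpoint of EJ ⇒ F = (1/2, 0)
through T parallel to BF: direction (5/2, -3); meets JD at N = (0, -3/5)
N = J + t·(D−J) with t = -3/5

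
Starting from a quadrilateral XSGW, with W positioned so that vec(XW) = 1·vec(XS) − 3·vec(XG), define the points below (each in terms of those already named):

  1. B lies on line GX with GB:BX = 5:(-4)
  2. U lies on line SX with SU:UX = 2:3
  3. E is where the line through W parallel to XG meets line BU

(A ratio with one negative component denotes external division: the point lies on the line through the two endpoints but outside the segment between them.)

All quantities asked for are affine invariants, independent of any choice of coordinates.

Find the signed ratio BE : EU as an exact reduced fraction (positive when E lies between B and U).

BE:EU = -5/2

Choose coordinates X = (0, 0), S = (1, 0), G = (0, 1), W = (1, -3).
1. B lies on line GX with GB:BX = 5:(-4) ⇒ B = (0, -4)
2. U lies on line SX with SU:UX = 2:3 ⇒ U = (3/5, 0)
3. E is where the line through W parallel to XG meets line BU ⇒ E = (1, 8/3)
E = B + t·(U−B) with t = 5/3, so BE:EU = t:(1−t) = 5/3:-2/3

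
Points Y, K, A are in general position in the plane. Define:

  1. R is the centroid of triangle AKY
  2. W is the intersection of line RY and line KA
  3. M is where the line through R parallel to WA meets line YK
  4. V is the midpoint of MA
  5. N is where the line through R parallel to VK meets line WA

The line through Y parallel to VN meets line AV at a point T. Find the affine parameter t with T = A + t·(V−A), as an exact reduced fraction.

Set Y = (0, 0), K = (1, 0), A = (0, 1); any affine frame gives the same invariant.
1. R is the centroid of triangle AKY ⇒ R = (1/3, 1/3)
2. W is the intersection of line RY and line KA ⇒ W = (1/2, 1/2)
3. M is where the line through R parallel to WA meets line YK ⇒ M = (2/3, 0)
4. V is the midpoint of MA ⇒ V = (1/3, 1/2)
5. N is where the line through R parallel to VK meets line WA ⇒ N = (5/3, -2/3)
through Y parallel to VN: direction (4/3, -7/6); meets AV at T = (8/5, -7/5)
T = A + t·(V−A) with t = 24/5

t = 24/5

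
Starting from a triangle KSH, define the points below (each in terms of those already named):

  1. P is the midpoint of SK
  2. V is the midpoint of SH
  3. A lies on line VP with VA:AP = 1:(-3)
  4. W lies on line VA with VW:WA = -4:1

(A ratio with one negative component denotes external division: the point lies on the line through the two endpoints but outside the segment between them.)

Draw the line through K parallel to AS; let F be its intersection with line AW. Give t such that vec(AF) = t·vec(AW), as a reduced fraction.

Set K = (0, 0), S = (1, 0), H = (0, 1); any affine frame gives the same invariant.
1. P is the midpoint of SK ⇒ P = (1/2, 0)
2. V is the midpoint of SH ⇒ V = (1/2, 1/2)
3. A lies on line VP with VA:AP = 1:(-3) ⇒ A = (1/2, 3/4)
4. W lies on line VA with VW:WA = -4:1 ⇒ W = (1/2, 5/6)
through K parallel to AS: direction (1/2, -3/4); meets AW at F = (1/2, -3/4)
F = A + t·(W−A) with t = -18

t = -18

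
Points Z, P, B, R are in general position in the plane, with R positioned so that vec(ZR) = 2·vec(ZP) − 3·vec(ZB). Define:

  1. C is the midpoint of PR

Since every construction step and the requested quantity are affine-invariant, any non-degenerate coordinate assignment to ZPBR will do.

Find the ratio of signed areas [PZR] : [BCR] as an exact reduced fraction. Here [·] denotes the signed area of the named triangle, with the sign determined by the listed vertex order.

Assign Z = (0, 0), P = (1, 0), B = (0, 1), R = (2, -3) — the answer is frame-independent, so this choice is without loss of generality.
1. C is the midpoint of PR ⇒ C = (3/2, -3/2)
2·[PZR] = 3, 2·[BCR] = -1
[PZR]:[BCR] = 3:-1 = -3

[PZR]:[BCR] = -3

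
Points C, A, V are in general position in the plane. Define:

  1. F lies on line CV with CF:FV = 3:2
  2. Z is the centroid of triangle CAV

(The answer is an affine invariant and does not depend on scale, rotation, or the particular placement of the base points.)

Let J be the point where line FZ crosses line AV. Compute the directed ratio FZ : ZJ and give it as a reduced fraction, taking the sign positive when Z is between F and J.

Choose coordinates C = (0, 0), A = (1, 0), V = (0, 1).
1. F lies on line CV with CF:FV = 3:2 ⇒ F = (0, 3/5)
2. Z is the centroid of triangle CAV ⇒ Z = (1/3, 1/3)
line FZ meets AV at J = (2, -1)
Z = F + t·(J−F) with t = 1/6, so FZ:ZJ = 1/6:5/6

FZ:ZJ = 1/5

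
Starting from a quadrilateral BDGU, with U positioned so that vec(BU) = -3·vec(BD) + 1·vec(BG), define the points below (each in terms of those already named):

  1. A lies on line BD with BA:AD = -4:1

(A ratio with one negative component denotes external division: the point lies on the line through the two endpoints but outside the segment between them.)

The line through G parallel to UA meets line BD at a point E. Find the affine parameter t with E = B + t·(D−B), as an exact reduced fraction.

Choose coordinates B = (0, 0), D = (1, 0), G = (0, 1), U = (-3, 1).
1. A lies on line BD with BA:AD = -4:1 ⇒ A = (4/3, 0)
through G parallel to UA: direction (13/3, -1); meets BD at E = (13/3, 0)
E = B + t·(D−B) with t = 13/3

t = 13/3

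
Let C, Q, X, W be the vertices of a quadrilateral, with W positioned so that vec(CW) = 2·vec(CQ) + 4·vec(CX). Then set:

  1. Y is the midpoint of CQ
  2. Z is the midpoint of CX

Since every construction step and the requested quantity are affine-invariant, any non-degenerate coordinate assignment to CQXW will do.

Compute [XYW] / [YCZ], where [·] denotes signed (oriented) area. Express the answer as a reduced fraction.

[XYW]:[YCZ] = -14

Choose coordinates C = (0, 0), Q = (1, 0), X = (0, 1), W = (2, 4).
1. Y is the midpoint of CQ ⇒ Y = (1/2, 0)
2. Z is the midpoint of CX ⇒ Z = (0, 1/2)
2·[XYW] = 7/2, 2·[YCZ] = -1/4
[XYW]:[YCZ] = 7/2:-1/4 = -14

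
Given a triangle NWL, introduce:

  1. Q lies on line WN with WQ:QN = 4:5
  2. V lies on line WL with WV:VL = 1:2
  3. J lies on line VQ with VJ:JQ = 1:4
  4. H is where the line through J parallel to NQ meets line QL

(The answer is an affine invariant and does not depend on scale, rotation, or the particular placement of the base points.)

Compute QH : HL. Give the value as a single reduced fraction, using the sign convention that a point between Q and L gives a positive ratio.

QH:HL = 4/11

Assign N = (0, 0), W = (1, 0), L = (0, 1) — the answer is frame-independent, so this choice is without loss of generality.
1. Q lies on line WN with WQ:QN = 4:5 ⇒ Q = (5/9, 0)
2. V lies on line WL with WV:VL = 1:2 ⇒ V = (2/3, 1/3)
3. J lies on line VQ with VJ:JQ = 1:4 ⇒ J = (29/45, 4/15)
4. H is where the line through J parallel to NQ meets line QL ⇒ H = (11/27, 4/15)
H = Q + t·(L−Q) with t = 4/15, so QH:HL = t:(1−t) = 4/15:11/15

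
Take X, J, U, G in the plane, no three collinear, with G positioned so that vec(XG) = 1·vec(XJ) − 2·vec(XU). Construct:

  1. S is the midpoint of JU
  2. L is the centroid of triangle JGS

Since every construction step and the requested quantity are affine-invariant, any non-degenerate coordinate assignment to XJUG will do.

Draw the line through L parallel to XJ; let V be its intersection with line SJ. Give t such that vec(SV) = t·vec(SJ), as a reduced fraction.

t = 2

Work in coordinates with X = (0, 0), J = (1, 0), U = (0, 1), G = (1, -2).
1. S is the midpoint of JU ⇒ S = (1/2, 1/2)
2. L is the centroid of triangle JGS ⇒ L = (5/6, -1/2)
through L parallel to XJ: direction (1, 0); meets SJ at V = (3/2, -1/2)
V = S + t·(J−S) with t = 2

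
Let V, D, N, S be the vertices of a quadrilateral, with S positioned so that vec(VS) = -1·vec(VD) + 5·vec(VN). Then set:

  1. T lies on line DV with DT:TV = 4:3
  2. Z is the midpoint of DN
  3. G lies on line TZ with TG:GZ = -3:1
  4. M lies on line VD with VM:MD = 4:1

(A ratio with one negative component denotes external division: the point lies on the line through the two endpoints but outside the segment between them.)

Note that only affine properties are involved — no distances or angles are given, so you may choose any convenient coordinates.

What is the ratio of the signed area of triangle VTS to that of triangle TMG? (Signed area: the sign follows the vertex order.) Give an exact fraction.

Set V = (0, 0), D = (1, 0), N = (0, 1), S = (-1, 5); any affine frame gives the same invariant.
1. T lies on line DV with DT:TV = 4:3 ⇒ T = (3/7, 0)
2. Z is the midpoint of DN ⇒ Z = (1/2, 1/2)
3. G lies on line TZ with TG:GZ = -3:1 ⇒ G = (15/28, 3/4)
4. M lies on line VD with VM:MD = 4:1 ⇒ M = (4/5, 0)
2·[VTS] = 15/7, 2·[TMG] = 39/140
[VTS]:[TMG] = 15/7:39/140 = 100/13

[VTS]:[TMG] = 100/13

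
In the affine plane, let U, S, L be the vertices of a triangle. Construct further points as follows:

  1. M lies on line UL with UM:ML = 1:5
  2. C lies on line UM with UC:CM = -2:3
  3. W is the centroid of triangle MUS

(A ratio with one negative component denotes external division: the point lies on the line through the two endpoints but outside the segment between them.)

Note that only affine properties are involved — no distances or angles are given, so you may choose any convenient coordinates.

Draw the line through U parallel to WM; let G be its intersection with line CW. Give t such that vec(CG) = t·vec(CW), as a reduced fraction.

Set U = (0, 0), S = (1, 0), L = (0, 1); any affine frame gives the same invariant.
1. M lies on line UL with UM:ML = 1:5 ⇒ M = (0, 1/6)
2. C lies on line UM with UC:CM = -2:3 ⇒ C = (0, -1/3)
3. W is the centroid of triangle MUS ⇒ W = (1/3, 1/18)
through U parallel to WM: direction (-1/3, 1/9); meets CW at G = (2/9, -2/27)
G = C + t·(W−C) with t = 2/3

t = 2/3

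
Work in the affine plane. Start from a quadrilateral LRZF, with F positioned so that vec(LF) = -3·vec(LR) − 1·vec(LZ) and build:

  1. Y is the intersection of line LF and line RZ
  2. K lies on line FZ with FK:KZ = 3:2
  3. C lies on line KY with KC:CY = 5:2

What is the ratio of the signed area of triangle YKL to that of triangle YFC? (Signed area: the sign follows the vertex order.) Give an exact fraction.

Work in coordinates with L = (0, 0), R = (1, 0), Z = (0, 1), F = (-3, -1).
1. Y is the intersection of line LF and line RZ ⇒ Y = (3/4, 1/4)
2. K lies on line FZ with FK:KZ = 3:2 ⇒ K = (-6/5, 1/5)
3. C lies on line KY with KC:CY = 5:2 ⇒ C = (27/140, 33/140)
2·[YKL] = 9/20, 2·[YFC] = -9/14
[YKL]:[YFC] = 9/20:-9/14 = -7/10

[YKL]:[YFC] = -7/10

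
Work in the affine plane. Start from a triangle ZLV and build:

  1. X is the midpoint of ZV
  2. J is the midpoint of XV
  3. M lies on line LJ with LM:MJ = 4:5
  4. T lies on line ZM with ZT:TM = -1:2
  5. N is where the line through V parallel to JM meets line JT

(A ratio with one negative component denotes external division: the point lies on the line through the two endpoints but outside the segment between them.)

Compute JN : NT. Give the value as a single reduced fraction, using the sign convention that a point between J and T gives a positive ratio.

JN:NT = -1/7

Assign Z = (0, 0), L = (1, 0), V = (0, 1) — the answer is frame-independent, so this choice is without loss of generality.
1. X is the midpoint of ZV ⇒ X = (0, 1/2)
2. J is the midpoint of XV ⇒ J = (0, 3/4)
3. M lies on line LJ with LM:MJ = 4:5 ⇒ M = (5/9, 1/3)
4. T lies on line ZM with ZT:TM = -1:2 ⇒ T = (-5/9, -1/3)
5. N is where the line through V parallel to JM meets line JT ⇒ N = (5/54, 67/72)
N = J + t·(T−J) with t = -1/6, so JN:NT = t:(1−t) = -1/6:7/6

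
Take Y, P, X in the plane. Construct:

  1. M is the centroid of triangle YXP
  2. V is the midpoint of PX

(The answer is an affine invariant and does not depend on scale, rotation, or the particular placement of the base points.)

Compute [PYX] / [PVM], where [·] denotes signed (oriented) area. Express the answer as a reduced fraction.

[PYX]:[PVM] = -6

Work in coordinates with Y = (0, 0), P = (1, 0), X = (0, 1).
1. M is the centroid of triangle YXP ⇒ M = (1/3, 1/3)
2. V is the midpoint of PX ⇒ V = (1/2, 1/2)
2·[PYX] = -1, 2·[PVM] = 1/6
[PYX]:[PVM] = -1:1/6 = -6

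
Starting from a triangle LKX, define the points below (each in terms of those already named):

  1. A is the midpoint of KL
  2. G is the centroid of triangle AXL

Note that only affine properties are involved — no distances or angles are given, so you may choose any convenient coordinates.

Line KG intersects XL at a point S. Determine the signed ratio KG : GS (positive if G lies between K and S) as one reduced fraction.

Work in coordinates with L = (0, 0), K = (1, 0), X = (0, 1).
1. A is the midpoint of KL ⇒ A = (1/2, 0)
2. G is the centroid of triangle AXL ⇒ G = (1/6, 1/3)
line KG meets XL at S = (0, 2/5)
G = K + t·(S−K) with t = 5/6, so KG:GS = 5/6:1/6

KG:GS = 5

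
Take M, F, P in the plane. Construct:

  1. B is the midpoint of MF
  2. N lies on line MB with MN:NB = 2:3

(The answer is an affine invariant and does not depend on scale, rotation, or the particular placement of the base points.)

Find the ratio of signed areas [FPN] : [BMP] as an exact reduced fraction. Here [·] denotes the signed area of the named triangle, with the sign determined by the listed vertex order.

[FPN]:[BMP] = -8/5

Choose coordinates M = (0, 0), F = (1, 0), P = (0, 1).
1. B is the midpoint of MF ⇒ B = (1/2, 0)
2. N lies on line MB with MN:NB = 2:3 ⇒ N = (1/5, 0)
2·[FPN] = 4/5, 2·[BMP] = -1/2
[FPN]:[BMP] = 4/5:-1/2 = -8/5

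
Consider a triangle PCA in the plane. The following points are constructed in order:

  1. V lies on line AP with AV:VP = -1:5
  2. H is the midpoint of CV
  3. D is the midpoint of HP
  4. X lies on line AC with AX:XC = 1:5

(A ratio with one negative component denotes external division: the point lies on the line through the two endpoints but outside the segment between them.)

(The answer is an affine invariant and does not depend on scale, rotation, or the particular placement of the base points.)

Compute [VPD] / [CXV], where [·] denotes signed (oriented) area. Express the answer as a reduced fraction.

Choose coordinates P = (0, 0), C = (1, 0), A = (0, 1).
1. V lies on line AP with AV:VP = -1:5 ⇒ V = (0, 5/4)
2. H is the midpoint of CV ⇒ H = (1/2, 5/8)
3. D is the midpoint of HP ⇒ D = (1/4, 5/16)
4. X lies on line AC with AX:XC = 1:5 ⇒ X = (1/6, 5/6)
2·[VPD] = 5/16, 2·[CXV] = -5/24
[VPD]:[CXV] = 5/16:-5/24 = -3/2

[VPD]:[CXV] = -3/2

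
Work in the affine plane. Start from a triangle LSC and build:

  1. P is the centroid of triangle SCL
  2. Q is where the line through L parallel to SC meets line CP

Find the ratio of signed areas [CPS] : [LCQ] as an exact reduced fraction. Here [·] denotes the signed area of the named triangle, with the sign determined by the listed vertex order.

[CPS]:[LCQ] = -1/3

Choose coordinates L = (0, 0), S = (1, 0), C = (0, 1).
1. P is the centroid of triangle SCL ⇒ P = (1/3, 1/3)
2. Q is where the line through L parallel to SC meets line CP ⇒ Q = (1, -1)
2·[CPS] = 1/3, 2·[LCQ] = -1
[CPS]:[LCQ] = 1/3:-1 = -1/3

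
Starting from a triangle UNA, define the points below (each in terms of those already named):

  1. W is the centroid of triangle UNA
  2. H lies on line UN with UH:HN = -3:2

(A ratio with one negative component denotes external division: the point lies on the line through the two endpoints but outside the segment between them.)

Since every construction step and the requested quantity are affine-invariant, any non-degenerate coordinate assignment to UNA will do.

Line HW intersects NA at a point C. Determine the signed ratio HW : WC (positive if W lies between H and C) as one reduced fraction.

HW:WC = -7

Set U = (0, 0), N = (1, 0), A = (0, 1); any affine frame gives the same invariant.
1. W is the centroid of triangle UNA ⇒ W = (1/3, 1/3)
2. H lies on line UN with UH:HN = -3:2 ⇒ H = (3, 0)
line HW meets NA at C = (5/7, 2/7)
W = H + t·(C−H) with t = 7/6, so HW:WC = 7/6:-1/6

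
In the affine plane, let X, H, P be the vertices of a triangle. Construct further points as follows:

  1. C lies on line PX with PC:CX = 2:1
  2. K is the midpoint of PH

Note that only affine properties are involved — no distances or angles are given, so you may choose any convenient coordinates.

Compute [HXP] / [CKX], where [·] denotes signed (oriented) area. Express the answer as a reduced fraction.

[HXP]:[CKX] = 6

Assign X = (0, 0), H = (1, 0), P = (0, 1) — the answer is frame-independent, so this choice is without loss of generality.
1. C lies on line PX with PC:CX = 2:1 ⇒ C = (0, 1/3)
2. K is the midpoint of PH ⇒ K = (1/2, 1/2)
2·[HXP] = -1, 2·[CKX] = -1/6
[HXP]:[CKX] = -1:-1/6 = 6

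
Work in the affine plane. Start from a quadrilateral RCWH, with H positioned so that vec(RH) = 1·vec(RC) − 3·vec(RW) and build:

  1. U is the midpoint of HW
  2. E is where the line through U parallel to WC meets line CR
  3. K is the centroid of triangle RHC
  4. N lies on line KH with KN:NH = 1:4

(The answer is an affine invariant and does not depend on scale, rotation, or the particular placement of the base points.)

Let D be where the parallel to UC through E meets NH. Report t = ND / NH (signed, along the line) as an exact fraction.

Set R = (0, 0), C = (1, 0), W = (0, 1), H = (1, -3); any affine frame gives the same invariant.
1. U is the midpoint of HW ⇒ U = (1/2, -1)
2. E is where the line through U parallel to WC meets line CR ⇒ E = (-1/2, 0)
3. K is the centroid of triangle RHC ⇒ K = (2/3, -1)
4. N lies on line KH with KN:NH = 1:4 ⇒ N = (11/15, -7/5)
through E parallel to UC: direction (1/2, 1); meets NH at D = (1/4, 3/2)
D = N + t·(H−N) with t = -29/16

t = -29/16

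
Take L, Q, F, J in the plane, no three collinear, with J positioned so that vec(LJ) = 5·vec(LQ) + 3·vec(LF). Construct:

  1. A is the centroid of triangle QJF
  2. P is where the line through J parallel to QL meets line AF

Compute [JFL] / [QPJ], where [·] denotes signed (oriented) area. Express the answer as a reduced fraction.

Set L = (0, 0), Q = (1, 0), F = (0, 1), J = (5, 3); any affine frame gives the same invariant.
1. A is the centroid of triangle QJF ⇒ A = (2, 4/3)
2. P is where the line through J parallel to QL meets line AF ⇒ P = (12, 3)
2·[JFL] = 5, 2·[QPJ] = 21
[JFL]:[QPJ] = 5:21 = 5/21

[JFL]:[QPJ] = 5/21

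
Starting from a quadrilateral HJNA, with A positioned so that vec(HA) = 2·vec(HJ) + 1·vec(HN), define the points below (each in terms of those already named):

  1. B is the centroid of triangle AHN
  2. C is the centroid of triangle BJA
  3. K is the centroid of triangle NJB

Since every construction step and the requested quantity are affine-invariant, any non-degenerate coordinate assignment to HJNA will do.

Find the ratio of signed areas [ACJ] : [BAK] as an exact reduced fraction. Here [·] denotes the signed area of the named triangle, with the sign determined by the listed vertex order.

Set H = (0, 0), J = (1, 0), N = (0, 1), A = (2, 1); any affine frame gives the same invariant.
1. B is the centroid of triangle AHN ⇒ B = (2/3, 2/3)
2. C is the centroid of triangle BJA ⇒ C = (11/9, 5/9)
3. K is the centroid of triangle NJB ⇒ K = (5/9, 5/9)
2·[ACJ] = 1/3, 2·[BAK] = -1/9
[ACJ]:[BAK] = 1/3:-1/9 = -3

[ACJ]:[BAK] = -3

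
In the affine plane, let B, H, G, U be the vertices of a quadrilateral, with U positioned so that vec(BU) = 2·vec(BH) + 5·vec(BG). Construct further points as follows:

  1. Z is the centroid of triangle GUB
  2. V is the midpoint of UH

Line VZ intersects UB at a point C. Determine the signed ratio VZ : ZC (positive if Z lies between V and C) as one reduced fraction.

Assign B = (0, 0), H = (1, 0), G = (0, 1), U = (2, 5) — the answer is frame-independent, so this choice is without loss of generality.
1. Z is the centroid of triangle GUB ⇒ Z = (2/3, 2)
2. V is the midpoint of UH ⇒ V = (3/2, 5/2)
line VZ meets UB at C = (16/19, 40/19)
Z = V + t·(C−V) with t = 19/15, so VZ:ZC = 19/15:-4/15

VZ:ZC = -19/4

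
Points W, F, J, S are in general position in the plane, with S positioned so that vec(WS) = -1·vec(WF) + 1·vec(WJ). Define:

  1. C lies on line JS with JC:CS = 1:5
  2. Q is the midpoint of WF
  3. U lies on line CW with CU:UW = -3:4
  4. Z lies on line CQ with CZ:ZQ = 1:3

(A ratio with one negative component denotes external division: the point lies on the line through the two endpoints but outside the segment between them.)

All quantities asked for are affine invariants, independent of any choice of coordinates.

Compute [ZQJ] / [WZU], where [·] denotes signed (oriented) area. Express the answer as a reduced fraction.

[ZQJ]:[WZU] = 1/4

Choose coordinates W = (0, 0), F = (1, 0), J = (0, 1), S = (-1, 1).
1. C lies on line JS with JC:CS = 1:5 ⇒ C = (-1/6, 1)
2. Q is the midpoint of WF ⇒ Q = (1/2, 0)
3. U lies on line CW with CU:UW = -3:4 ⇒ U = (-2/3, 4)
4. Z lies on line CQ with CZ:ZQ = 1:3 ⇒ Z = (0, 3/4)
2·[ZQJ] = 1/8, 2·[WZU] = 1/2
[ZQJ]:[WZU] = 1/8:1/2 = 1/4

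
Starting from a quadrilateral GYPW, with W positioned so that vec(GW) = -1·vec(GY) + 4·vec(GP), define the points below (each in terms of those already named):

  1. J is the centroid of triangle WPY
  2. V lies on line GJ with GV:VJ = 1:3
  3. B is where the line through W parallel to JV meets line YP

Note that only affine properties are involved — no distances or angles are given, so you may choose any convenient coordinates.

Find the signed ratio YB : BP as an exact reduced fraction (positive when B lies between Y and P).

YB:BP = -2

Set G = (0, 0), Y = (1, 0), P = (0, 1), W = (-1, 4); any affine frame gives the same invariant.
1. J is the centroid of triangle WPY ⇒ J = (0, 5/3)
2. V lies on line GJ with GV:VJ = 1:3 ⇒ V = (0, 5/12)
3. B is where the line through W parallel to JV meets line YP ⇒ B = (-1, 2)
B = Y + t·(P−Y) with t = 2, so YB:BP = t:(1−t) = 2:-1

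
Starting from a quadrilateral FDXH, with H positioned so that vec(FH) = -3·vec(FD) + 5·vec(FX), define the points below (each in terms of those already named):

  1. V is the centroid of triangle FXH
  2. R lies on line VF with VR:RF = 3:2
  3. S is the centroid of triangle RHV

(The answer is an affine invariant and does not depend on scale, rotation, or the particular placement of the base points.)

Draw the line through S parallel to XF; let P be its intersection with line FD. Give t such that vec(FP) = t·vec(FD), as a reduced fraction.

Set F = (0, 0), D = (1, 0), X = (0, 1), H = (-3, 5); any affine frame gives the same invariant.
1. V is the centroid of triangle FXH ⇒ V = (-1, 2)
2. R lies on line VF with VR:RF = 3:2 ⇒ R = (-2/5, 4/5)
3. S is the centroid of triangle RHV ⇒ S = (-22/15, 13/5)
through S parallel to XF: direction (0, -1); meets FD at P = (-22/15, 0)
P = F + t·(D−F) with t = -22/15

t = -22/15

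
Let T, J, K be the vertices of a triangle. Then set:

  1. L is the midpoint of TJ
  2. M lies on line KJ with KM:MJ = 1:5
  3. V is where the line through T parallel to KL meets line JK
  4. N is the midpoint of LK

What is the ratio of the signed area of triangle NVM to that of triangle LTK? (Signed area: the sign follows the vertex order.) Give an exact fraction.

Set T = (0, 0), J = (1, 0), K = (0, 1); any affine frame gives the same invariant.
1. L is the midpoint of TJ ⇒ L = (1/2, 0)
2. M lies on line KJ with KM:MJ = 1:5 ⇒ M = (1/6, 5/6)
3. V is where the line through T parallel to KL meets line JK ⇒ V = (-1, 2)
4. N is the midpoint of LK ⇒ N = (1/4, 1/2)
2·[NVM] = -7/24, 2·[LTK] = -1/2
[NVM]:[LTK] = -7/24:-1/2 = 7/12

[NVM]:[LTK] = 7/12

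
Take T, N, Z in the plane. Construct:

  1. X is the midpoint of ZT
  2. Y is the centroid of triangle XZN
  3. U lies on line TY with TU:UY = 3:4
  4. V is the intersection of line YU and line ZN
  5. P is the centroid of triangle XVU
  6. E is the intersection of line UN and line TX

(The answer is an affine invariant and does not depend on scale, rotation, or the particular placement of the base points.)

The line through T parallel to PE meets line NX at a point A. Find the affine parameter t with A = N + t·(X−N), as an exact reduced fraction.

t = 79/117

Set T = (0, 0), N = (1, 0), Z = (0, 1); any affine frame gives the same invariant.
1. X is the midpoint of ZT ⇒ X = (0, 1/2)
2. Y is the centroid of triangle XZN ⇒ Y = (1/3, 1/2)
3. U lies on line TY with TU:UY = 3:4 ⇒ U = (1/7, 3/14)
4. V is the intersection of line YU and line ZN ⇒ V = (2/5, 3/5)
5. P is the centroid of triangle XVU ⇒ P = (19/105, 46/105)
6. E is the intersection of line UN and line TX ⇒ E = (0, 1/4)
through T parallel to PE: direction (-19/105, -79/420); meets NX at A = (38/117, 79/234)
A = N + t·(X−N) with t = 79/117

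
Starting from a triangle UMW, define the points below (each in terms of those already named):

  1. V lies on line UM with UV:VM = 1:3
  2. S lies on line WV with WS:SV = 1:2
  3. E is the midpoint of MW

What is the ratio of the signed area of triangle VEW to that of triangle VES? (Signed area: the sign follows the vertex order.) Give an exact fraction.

Assign U = (0, 0), M = (1, 0), W = (0, 1) — the answer is frame-independent, so this choice is without loss of generality.
1. V lies on line UM with UV:VM = 1:3 ⇒ V = (1/4, 0)
2. S lies on line WV with WS:SV = 1:2 ⇒ S = (1/12, 2/3)
3. E is the midpoint of MW ⇒ E = (1/2, 1/2)
2·[VEW] = 3/8, 2·[VES] = 1/4
[VEW]:[VES] = 3/8:1/4 = 3/2

[VEW]:[VES] = 3/2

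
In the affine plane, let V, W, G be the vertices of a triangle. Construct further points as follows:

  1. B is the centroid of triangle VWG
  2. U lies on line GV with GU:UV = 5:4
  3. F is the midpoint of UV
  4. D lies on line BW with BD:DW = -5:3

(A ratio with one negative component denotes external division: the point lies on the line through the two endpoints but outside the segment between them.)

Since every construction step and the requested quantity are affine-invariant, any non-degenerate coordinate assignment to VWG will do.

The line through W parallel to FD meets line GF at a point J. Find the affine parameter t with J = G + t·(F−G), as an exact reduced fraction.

Set V = (0, 0), W = (1, 0), G = (0, 1); any affine frame gives the same invariant.
1. B is the centroid of triangle VWG ⇒ B = (1/3, 1/3)
2. U lies on line GV with GU:UV = 5:4 ⇒ U = (0, 4/9)
3. F is the midpoint of UV ⇒ F = (0, 2/9)
4. D lies on line BW with BD:DW = -5:3 ⇒ D = (2, -1/2)
through W parallel to FD: direction (2, -13/18); meets GF at J = (0, 13/36)
J = G + t·(F−G) with t = 23/28

t = 23/28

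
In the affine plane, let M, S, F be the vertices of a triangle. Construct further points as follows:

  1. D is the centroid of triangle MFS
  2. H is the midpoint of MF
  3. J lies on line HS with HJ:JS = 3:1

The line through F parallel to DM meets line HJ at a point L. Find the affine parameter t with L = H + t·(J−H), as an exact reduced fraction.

t = -4/9

Set M = (0, 0), S = (1, 0), F = (0, 1); any affine frame gives the same invariant.
1. D is the centroid of triangle MFS ⇒ D = (1/3, 1/3)
2. H is the midpoint of MF ⇒ H = (0, 1/2)
3. J lies on line HS with HJ:JS = 3:1 ⇒ J = (3/4, 1/8)
through F parallel to DM: direction (-1/3, -1/3); meets HJ at L = (-1/3, 2/3)
L = H + t·(J−H) with t = -4/9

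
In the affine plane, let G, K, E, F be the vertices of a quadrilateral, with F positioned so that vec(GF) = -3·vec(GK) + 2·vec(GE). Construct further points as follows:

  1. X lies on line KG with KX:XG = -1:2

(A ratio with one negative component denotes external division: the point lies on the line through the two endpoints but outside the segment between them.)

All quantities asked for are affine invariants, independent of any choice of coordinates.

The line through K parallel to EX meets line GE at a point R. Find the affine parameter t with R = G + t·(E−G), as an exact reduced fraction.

Set G = (0, 0), K = (1, 0), E = (0, 1), F = (-3, 2); any affine frame gives the same invariant.
1. X lies on line KG with KX:XG = -1:2 ⇒ X = (2, 0)
through K parallel to EX: direction (2, -1); meets GE at R = (0, 1/2)
R = G + t·(E−G) with t = 1/2

t = 1/2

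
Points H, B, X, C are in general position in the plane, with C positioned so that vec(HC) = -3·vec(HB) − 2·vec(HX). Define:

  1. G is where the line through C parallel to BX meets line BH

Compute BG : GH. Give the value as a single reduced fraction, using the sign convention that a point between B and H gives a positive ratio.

BG:GH = -6/5

Work in coordinates with H = (0, 0), B = (1, 0), X = (0, 1), C = (-3, -2).
1. G is where the line through C parallel to BX meets line BH ⇒ G = (-5, 0)
G = B + t·(H−B) with t = 6, so BG:GH = t:(1−t) = 6:-5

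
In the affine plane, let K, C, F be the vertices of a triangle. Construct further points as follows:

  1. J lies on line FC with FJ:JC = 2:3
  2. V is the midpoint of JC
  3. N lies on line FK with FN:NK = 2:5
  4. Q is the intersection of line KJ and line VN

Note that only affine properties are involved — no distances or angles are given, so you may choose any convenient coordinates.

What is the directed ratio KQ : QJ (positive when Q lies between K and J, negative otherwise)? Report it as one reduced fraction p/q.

Assign K = (0, 0), C = (1, 0), F = (0, 1) — the answer is frame-independent, so this choice is without loss of generality.
1. J lies on line FC with FJ:JC = 2:3 ⇒ J = (2/5, 3/5)
2. V is the midpoint of JC ⇒ V = (7/10, 3/10)
3. N lies on line FK with FN:NK = 2:5 ⇒ N = (0, 5/7)
4. Q is the intersection of line KJ and line VN ⇒ Q = (14/41, 21/41)
Q = K + t·(J−K) with t = 35/41, so KQ:QJ = t:(1−t) = 35/41:6/41

KQ:QJ = 35/6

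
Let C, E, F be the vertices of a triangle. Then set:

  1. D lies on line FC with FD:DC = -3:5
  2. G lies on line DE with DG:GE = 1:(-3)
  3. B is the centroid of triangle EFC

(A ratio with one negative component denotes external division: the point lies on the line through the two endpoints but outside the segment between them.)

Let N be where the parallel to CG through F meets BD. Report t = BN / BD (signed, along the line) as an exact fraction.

t = 11/2

Work in coordinates with C = (0, 0), E = (1, 0), F = (0, 1).
1. D lies on line FC with FD:DC = -3:5 ⇒ D = (0, 5/2)
2. G lies on line DE with DG:GE = 1:(-3) ⇒ G = (-1/2, 15/4)
3. B is the centroid of triangle EFC ⇒ B = (1/3, 1/3)
through F parallel to CG: direction (-1/2, 15/4); meets BD at N = (-3/2, 49/4)
N = B + t·(D−B) with t = 11/2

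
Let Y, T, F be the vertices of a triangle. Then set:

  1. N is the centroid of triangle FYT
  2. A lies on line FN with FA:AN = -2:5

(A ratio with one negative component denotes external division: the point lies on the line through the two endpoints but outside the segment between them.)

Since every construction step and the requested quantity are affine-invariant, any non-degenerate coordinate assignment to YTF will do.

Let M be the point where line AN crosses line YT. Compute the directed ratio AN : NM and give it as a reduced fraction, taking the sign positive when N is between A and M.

Work in coordinates with Y = (0, 0), T = (1, 0), F = (0, 1).
1. N is the centroid of triangle FYT ⇒ N = (1/3, 1/3)
2. A lies on line FN with FA:AN = -2:5 ⇒ A = (-2/9, 13/9)
line AN meets YT at M = (1/2, 0)
N = A + t·(M−A) with t = 10/13, so AN:NM = 10/13:3/13

AN:NM = 10/3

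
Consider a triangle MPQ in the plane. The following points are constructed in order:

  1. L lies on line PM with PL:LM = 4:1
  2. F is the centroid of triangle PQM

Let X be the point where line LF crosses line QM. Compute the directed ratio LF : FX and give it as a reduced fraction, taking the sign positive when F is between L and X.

LF:FX = -2/5

Assign M = (0, 0), P = (1, 0), Q = (0, 1) — the answer is frame-independent, so this choice is without loss of generality.
1. L lies on line PM with PL:LM = 4:1 ⇒ L = (1/5, 0)
2. F is the centroid of triangle PQM ⇒ F = (1/3, 1/3)
line LF meets QM at X = (0, -1/2)
F = L + t·(X−L) with t = -2/3, so LF:FX = -2/3:5/3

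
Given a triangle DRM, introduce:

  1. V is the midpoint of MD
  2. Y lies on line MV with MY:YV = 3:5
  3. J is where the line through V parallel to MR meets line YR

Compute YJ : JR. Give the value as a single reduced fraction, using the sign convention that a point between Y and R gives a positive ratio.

YJ:JR = -5/8

Assign D = (0, 0), R = (1, 0), M = (0, 1) — the answer is frame-independent, so this choice is without loss of generality.
1. V is the midpoint of MD ⇒ V = (0, 1/2)
2. Y lies on line MV with MY:YV = 3:5 ⇒ Y = (0, 13/16)
3. J is where the line through V parallel to MR meets line YR ⇒ J = (-5/3, 13/6)
J = Y + t·(R−Y) with t = -5/3, so YJ:JR = t:(1−t) = -5/3:8/3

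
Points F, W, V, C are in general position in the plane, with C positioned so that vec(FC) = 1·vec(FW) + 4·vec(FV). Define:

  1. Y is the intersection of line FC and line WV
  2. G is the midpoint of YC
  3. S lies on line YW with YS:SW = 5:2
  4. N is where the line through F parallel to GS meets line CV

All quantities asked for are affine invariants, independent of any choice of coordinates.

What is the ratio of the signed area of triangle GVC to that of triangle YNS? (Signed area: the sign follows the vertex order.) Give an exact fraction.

[GVC]:[YNS] = -329/120

Work in coordinates with F = (0, 0), W = (1, 0), V = (0, 1), C = (1, 4).
1. Y is the intersection of line FC and line WV ⇒ Y = (1/5, 4/5)
2. G is the midpoint of YC ⇒ G = (3/5, 12/5)
3. S lies on line YW with YS:SW = 5:2 ⇒ S = (27/35, 8/35)
4. N is where the line through F parallel to GS meets line CV ⇒ N = (-3/47, 38/47)
2·[GVC] = -2/5, 2·[YNS] = 48/329
[GVC]:[YNS] = -2/5:48/329 = -329/120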